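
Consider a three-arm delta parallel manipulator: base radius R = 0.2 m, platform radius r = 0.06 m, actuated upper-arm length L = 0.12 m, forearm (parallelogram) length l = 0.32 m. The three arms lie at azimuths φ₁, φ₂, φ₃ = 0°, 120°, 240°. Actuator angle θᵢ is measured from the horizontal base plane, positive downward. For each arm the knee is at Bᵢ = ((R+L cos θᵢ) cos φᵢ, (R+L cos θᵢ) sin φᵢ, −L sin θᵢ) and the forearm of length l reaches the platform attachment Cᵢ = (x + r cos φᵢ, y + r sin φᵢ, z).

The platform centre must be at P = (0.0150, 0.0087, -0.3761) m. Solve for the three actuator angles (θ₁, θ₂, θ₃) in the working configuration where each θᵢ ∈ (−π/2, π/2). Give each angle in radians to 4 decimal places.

θ₁ = 1.1348, θ₂ = 1.2219, θ₃ = 1.3091

φ1=0.0° → target in arm frame (0.0150, 0.0087)
  A cos θ + B sin θ = C:  0.1250·cos θ + -0.3761·sin θ = -0.2881
  √(A²+B²)=0.3963;  θ1 = -1.2499+2.3847 ≈ 1.1348
arm 2 (φ=120.0°): x'=0.0000, y'=-0.0173
  e−x'=0.1400;  (l²−L²−(e−x')²−y'²−z²)/2L = -0.3056
  γ=atan2(-0.3761,0.1400)=-1.2145;  ψ=arccos(-0.7615)=2.4364;  θ2=γ+ψ≈1.2219
φ3=240.0° → target in arm frame (-0.0150, 0.0086)
  A=0.1550, B=-0.3761, C=(l²−L²−A²−y'²−z²)/(2L)=-0.3232
  √(A²+B²)=0.4068;  θ3 = -1.1798+2.4889 ≈ 1.3091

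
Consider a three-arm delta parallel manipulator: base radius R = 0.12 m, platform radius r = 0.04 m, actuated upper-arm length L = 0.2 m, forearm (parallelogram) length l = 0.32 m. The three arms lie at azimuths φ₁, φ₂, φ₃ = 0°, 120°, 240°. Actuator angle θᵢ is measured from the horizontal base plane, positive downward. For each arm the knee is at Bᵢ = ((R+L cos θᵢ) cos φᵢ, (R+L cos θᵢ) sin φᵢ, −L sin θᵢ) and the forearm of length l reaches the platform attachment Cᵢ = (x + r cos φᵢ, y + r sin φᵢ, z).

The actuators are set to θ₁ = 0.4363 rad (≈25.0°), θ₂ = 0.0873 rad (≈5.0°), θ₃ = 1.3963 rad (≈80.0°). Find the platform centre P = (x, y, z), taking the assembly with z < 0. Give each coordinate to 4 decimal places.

φ1=0.0°: virtual centre (0.2613, 0.0000, -0.0845), radius l
arm 2 at φ=120.0°: ρ2 = 0.2792;  S2 = (-0.1396, 0.2418, -0.0174)
S3 = (0.1147·cos240.0°, 0.1147·sin240.0°, -0.1970) = (-0.0574, -0.0994, -0.1970)
|S₂|²−|S₁|² = 0.0029;  |S₃|²−|S₁|² = -0.0234
linear system: -0.8018x+0.4837y = 0.0029−0.1342z; -0.6373x+-0.1987y = -0.0234−-0.2249z
det = 0.4675;  x = 0.0230+-0.1756z,  y = 0.0441+-0.5685z
sphere 1 gives Az²+Bz+C=0 with A=1.3541, B=0.2025, C=-0.0366;  B²−4AC=0.2390;  roots -0.2553, 0.1057;  negative root z = -0.2553
x = 0.0679, y = 0.1893

(0.0679, 0.1893, -0.2553)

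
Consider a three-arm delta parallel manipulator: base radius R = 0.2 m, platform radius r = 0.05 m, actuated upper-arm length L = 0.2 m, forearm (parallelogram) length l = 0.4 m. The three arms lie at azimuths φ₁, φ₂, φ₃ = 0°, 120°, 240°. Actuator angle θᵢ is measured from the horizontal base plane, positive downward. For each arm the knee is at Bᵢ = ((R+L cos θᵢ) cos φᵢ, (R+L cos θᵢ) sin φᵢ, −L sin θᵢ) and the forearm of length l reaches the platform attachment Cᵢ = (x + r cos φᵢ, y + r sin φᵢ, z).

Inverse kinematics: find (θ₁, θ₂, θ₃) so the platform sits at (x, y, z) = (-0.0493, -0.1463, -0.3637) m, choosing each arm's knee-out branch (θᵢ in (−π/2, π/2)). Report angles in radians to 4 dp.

θ₁ = 0.9596, θ₂ = 1.1344, θ₃ = 0.0872

rotate P by −φ1: (-0.0493, -0.1463, -0.3637)
  e−x'=0.1993;  (l²−L²−(e−x')²−y'²−z²)/2L = -0.1835
  √(A²+B²)=0.4147;  θ1 = -1.0695+2.0291 ≈ 0.9596
arm 2 (φ=120.0°): x'=-0.1020, y'=0.1158
  A=0.2520, B=-0.3637, C=(l²−L²−A²−y'²−z²)/(2L)=-0.2231
  θ2 = atan2(B,A) + arccos(C/0.4425) = 1.1344
rotate P by −φ3: (0.1513, 0.0305, -0.3637)
  A cos θ + B sin θ = C:  -0.0013·cos θ + -0.3637·sin θ = -0.0330
  γ=atan2(-0.3637,-0.0013)=-1.5745;  ψ=arccos(-0.0908)=1.6617;  θ3=γ+ψ≈0.0872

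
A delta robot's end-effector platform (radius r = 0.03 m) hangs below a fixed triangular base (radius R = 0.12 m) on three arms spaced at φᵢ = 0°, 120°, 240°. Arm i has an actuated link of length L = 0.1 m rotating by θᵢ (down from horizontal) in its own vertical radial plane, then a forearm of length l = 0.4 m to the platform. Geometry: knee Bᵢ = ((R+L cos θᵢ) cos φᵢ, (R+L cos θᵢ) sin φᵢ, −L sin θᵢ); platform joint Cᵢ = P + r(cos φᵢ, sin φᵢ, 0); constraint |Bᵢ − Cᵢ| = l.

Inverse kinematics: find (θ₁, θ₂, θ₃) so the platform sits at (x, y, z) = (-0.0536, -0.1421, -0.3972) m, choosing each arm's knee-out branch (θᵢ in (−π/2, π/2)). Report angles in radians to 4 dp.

θ₁ = 0.9597, θ₂ = 1.1346, θ₃ = -0.0002

arm 1 (φ=0.0°): x'=-0.0536, y'=-0.1421
  e−x'=0.1436;  (l²−L²−(e−x')²−y'²−z²)/2L = -0.2429
  √(A²+B²)=0.4224;  θ1 = -1.2239+2.1835 ≈ 0.9597
φ2=120.0° → target in arm frame (-0.0963, 0.1175)
  A=0.1863, B=-0.3972, C=(l²−L²−A²−y'²−z²)/(2L)=-0.2813
  √(A²+B²)=0.4387;  θ2 = -1.1323+2.2669 ≈ 1.1346
rotate P by −φ3: (0.1499, 0.0246, -0.3972)
  A cos θ + B sin θ = C:  -0.0599·cos θ + -0.3972·sin θ = -0.0598
  √(A²+B²)=0.4017;  θ3 = -1.7204+1.7202 ≈ -0.0002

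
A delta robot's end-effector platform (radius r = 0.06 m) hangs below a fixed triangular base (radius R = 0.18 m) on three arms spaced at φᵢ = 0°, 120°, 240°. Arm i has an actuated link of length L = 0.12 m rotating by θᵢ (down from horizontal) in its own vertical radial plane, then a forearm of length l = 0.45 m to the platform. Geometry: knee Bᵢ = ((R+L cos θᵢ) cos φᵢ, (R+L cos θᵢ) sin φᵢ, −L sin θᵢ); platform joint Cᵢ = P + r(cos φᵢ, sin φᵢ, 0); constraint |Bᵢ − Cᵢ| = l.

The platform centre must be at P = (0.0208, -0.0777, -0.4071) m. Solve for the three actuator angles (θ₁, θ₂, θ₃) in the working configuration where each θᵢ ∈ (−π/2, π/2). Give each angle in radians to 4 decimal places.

rotate P by −φ1: (0.0208, -0.0777, -0.4071)
  A=0.0992, B=-0.4071, C=(l²−L²−A²−y'²−z²)/(2L)=0.0270
  √(A²+B²)=0.4190;  θ1 = -1.3318+1.5062 ≈ 0.1744
φ2=120.0° → target in arm frame (-0.0777, 0.0208)
  A cos θ + B sin θ = C:  0.1977·cos θ + -0.4071·sin θ = -0.0714
  γ=atan2(-0.4071,0.1977)=-1.1187;  ψ=arccos(-0.1579)=1.7293;  θ2=γ+ψ≈0.6106
φ3=240.0° → target in arm frame (0.0569, 0.0569)
  e−x'=0.0631;  (l²−L²−(e−x')²−y'²−z²)/2L = 0.0631
  γ=atan2(-0.4071,0.0631)=-1.4170;  ψ=arccos(0.1533)=1.4169;  θ3=γ+ψ≈-0.0001

θ₁ = 0.1744, θ₂ = 0.6106, θ₃ = -0.0001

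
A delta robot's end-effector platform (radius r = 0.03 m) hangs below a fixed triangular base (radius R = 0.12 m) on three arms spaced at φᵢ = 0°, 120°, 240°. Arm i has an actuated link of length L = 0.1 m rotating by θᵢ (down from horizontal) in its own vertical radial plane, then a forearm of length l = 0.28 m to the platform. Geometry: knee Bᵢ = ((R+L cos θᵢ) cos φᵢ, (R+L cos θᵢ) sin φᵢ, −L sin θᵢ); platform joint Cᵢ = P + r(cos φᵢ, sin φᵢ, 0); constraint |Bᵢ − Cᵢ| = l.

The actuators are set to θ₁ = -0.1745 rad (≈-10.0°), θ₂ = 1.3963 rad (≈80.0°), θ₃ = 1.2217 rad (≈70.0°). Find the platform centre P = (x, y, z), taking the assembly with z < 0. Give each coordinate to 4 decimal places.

φ1=0.0°: virtual centre (0.1885, 0.0000, 0.0174), radius l
φ2=120.0°: virtual centre (-0.0537, 0.0930, -0.0985), radius l
S3 = (0.1242·cos240.0°, 0.1242·sin240.0°, -0.0940) = (-0.0621, -0.1076, -0.0940)
|S₂|²−|S₁|² = -0.0146;  |S₃|²−|S₁|² = -0.0116
linear system: -0.4843x+0.1860y = -0.0146−-0.2317z; -0.5012x+-0.2151y = -0.0116−-0.2227z
det = 0.1974;  x = 0.0268+-0.4623z,  y = -0.0087+0.0419z
quadratic in z: (1.2155)z²+(0.1140)z+(-0.0519)=0, √Δ=0.5150 → z ∈ {-0.2588, 0.1650}; z = -0.2588 (taking z<0)
x = 0.1464, y = -0.0195

(0.1464, -0.0195, -0.2588)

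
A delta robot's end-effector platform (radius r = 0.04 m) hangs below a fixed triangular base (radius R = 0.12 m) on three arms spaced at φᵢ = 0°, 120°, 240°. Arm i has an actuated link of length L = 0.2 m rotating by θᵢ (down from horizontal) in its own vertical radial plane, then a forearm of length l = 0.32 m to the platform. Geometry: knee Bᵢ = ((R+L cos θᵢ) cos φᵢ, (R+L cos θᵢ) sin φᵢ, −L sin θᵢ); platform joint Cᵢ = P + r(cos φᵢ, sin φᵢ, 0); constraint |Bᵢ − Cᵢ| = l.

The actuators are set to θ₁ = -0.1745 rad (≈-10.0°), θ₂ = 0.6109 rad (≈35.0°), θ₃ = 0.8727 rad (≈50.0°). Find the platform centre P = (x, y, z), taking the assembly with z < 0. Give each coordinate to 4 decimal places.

O1 = (0.2770·cos0.0°, 0.2770·sin0.0°, 0.0347) = (0.2770, 0.0000, 0.0347)
φ2=120.0°: virtual centre (-0.1219, 0.2112, -0.1147), radius l
φ3=240.0°: virtual centre (-0.1043, -0.1806, -0.1532), radius l
|O₂|²−|O₁|² = -0.0053;  |O₃|²−|O₁|² = -0.0109
linear system: -0.7978x+0.4223y = -0.0053−-0.2989z; -0.7625x+-0.3612y = -0.0109−-0.3759z
det = 0.6102;  x = 0.0107+-0.4371z,  y = 0.0077+-0.1179z
into |P−O₁|² = l²: 1.2050z² + 0.1615z + -0.0302 = 0;  Δ = 0.1719;  z = -0.2390 or 0.1050 → z<0 root = -0.2390
x = 0.1152, y = 0.0359

(0.1152, 0.0359, -0.2390)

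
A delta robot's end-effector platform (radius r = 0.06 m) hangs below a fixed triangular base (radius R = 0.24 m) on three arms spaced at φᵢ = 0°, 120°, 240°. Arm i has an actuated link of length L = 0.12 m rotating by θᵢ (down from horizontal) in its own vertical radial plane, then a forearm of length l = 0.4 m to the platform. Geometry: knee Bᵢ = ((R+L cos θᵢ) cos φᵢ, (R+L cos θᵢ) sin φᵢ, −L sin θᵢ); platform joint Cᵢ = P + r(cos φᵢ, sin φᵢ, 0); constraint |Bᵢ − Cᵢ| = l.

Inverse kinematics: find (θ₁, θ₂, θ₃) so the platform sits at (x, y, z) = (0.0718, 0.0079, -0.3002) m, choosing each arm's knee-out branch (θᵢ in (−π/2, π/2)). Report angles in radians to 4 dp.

θ₁ = -0.2615, θ₂ = 0.5239, θ₃ = 0.6108

φ1=0.0° → target in arm frame (0.0718, 0.0079)
  A cos θ + B sin θ = C:  0.1082·cos θ + -0.3002·sin θ = 0.1821
  γ=atan2(-0.3002,0.1082)=-1.2249;  ψ=arccos(0.5707)=0.9634;  θ1=γ+ψ≈-0.2615
arm 2 (φ=120.0°): x'=-0.0291, y'=-0.0661
  A cos θ + B sin θ = C:  0.2091·cos θ + -0.3002·sin θ = 0.0308
  √(A²+B²)=0.3658;  θ2 = -0.9625+1.4864 ≈ 0.5239
arm 3 (φ=240.0°): x'=-0.0427, y'=0.0582
  e−x'=0.2227;  (l²−L²−(e−x')²−y'²−z²)/2L = 0.0103
  θ3 = atan2(B,A) + arccos(C/0.3738) = 0.6108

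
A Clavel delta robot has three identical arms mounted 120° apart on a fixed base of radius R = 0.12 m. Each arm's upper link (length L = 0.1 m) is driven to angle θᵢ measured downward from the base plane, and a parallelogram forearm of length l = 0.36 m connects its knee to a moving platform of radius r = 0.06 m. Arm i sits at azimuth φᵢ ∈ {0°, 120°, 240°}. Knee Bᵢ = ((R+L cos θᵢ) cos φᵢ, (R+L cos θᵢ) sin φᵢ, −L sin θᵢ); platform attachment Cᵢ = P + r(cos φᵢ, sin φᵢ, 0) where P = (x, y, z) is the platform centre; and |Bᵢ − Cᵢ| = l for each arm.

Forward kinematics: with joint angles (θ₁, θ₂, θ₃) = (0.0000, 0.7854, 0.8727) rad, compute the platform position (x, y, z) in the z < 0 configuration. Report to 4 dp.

(0.1268, 0.0132, -0.3582)

φ1=0.0°: virtual centre (0.1600, 0.0000, 0.0000), radius l
arm 2 at φ=120.0°: ρ2 = 0.1307;  S2 = (-0.0654, 0.1132, -0.0707)
S3 = (0.1243·cos240.0°, 0.1243·sin240.0°, -0.0766) = (-0.0621, -0.1076, -0.0766)
eliminate P² terms by subtracting sphere 1 from 2 and 3
plane₁₂: -0.4507x+0.2264y+-0.1414z = -0.0035
Cramer: x(z) = 0.0087-0.3296z;  y(z) = 0.0019-0.0315z
sphere 1 gives Az²+Bz+C=0 with A=1.1096, B=0.0996, C=-0.1067;  B²−4AC=0.4836;  roots -0.3582, 0.2685;  negative root z = -0.3582
x = 0.1268, y = 0.0132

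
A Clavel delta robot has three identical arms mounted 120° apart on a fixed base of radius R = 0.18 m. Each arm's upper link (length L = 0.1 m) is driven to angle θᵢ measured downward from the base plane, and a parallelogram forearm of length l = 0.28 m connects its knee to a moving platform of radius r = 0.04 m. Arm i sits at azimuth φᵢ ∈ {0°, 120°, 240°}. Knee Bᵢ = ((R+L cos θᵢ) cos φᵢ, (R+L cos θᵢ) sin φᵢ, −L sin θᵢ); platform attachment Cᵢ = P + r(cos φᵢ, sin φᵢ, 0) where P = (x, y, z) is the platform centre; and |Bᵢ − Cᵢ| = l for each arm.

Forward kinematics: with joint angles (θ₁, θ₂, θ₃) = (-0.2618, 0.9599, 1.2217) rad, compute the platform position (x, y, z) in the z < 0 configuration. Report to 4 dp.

φ1=0.0°: virtual centre (0.2366, 0.0000, 0.0259), radius l
centre 2 = (0.1974·cos120.0°, 0.1974·sin120.0°, -0.0819) = (-0.0987, 0.1709, -0.0819)
arm 3 at φ=240.0°: ρ3 = 0.1742;  centre 3 = (-0.0871, -0.1509, -0.0940)
eliminate P² terms by subtracting sphere 1 from 2 and 3
[-0.6705 0.3418 -0.2156]·P = -0.0110;  [-0.6474 -0.3017 -0.2397]·P = -0.0175
Cramer: x(z) = 0.0219-0.3470z;  y(z) = 0.0109-0.0499z
into |P−centre ₁|² = l²: 1.1229z² + 0.0961z + -0.0315 = 0;  Δ = 0.1508;  z = -0.2157 or 0.1301 → z<0 root = -0.2157
x = 0.0968, y = 0.0216

(0.0968, 0.0216, -0.2157)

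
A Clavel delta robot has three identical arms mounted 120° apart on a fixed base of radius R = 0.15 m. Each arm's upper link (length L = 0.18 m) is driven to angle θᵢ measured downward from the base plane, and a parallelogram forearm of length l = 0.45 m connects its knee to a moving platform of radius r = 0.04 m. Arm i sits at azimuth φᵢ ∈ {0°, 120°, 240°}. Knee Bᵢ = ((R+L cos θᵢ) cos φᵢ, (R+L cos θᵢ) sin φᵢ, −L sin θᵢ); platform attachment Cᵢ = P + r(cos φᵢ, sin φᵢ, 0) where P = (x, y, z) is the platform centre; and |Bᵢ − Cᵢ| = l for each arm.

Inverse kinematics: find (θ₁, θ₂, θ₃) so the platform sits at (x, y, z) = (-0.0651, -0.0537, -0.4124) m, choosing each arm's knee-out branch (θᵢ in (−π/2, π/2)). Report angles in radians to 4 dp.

φ1=0.0° → target in arm frame (-0.0651, -0.0537)
  e−x'=0.1751;  (l²−L²−(e−x')²−y'²−z²)/2L = -0.0931
  θ1 = atan2(B,A) + arccos(C/0.4480) = 0.6109
φ2=120.0° → target in arm frame (-0.0140, 0.0832)
  A=0.1240, B=-0.4124, C=(l²−L²−A²−y'²−z²)/(2L)=-0.0618
  √(A²+B²)=0.4306;  θ2 = -1.2788+1.7149 ≈ 0.4361
φ3=240.0° → target in arm frame (0.0791, -0.0295)
  e−x'=0.0309;  (l²−L²−(e−x')²−y'²−z²)/2L = -0.0050
  θ3 = atan2(B,A) + arccos(C/0.4136) = 0.0870

θ₁ = 0.6109, θ₂ = 0.4361, θ₃ = 0.0870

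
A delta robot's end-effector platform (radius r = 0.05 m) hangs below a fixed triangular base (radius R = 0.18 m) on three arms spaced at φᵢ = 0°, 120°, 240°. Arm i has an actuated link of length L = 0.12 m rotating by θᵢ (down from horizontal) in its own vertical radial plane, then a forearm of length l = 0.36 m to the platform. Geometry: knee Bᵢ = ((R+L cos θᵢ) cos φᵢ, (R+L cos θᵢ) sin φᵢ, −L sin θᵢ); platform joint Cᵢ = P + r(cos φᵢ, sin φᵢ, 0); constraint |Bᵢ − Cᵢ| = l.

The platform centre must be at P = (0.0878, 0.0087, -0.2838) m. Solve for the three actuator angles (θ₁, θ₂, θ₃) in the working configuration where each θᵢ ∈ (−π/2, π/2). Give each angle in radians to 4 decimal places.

θ₁ = -0.3489, θ₂ = 0.5237, θ₃ = 0.6109

φ1=0.0° → target in arm frame (0.0878, 0.0087)
  e−x'=0.0422;  (l²−L²−(e−x')²−y'²−z²)/2L = 0.1367
  γ=atan2(-0.2838,0.0422)=-1.4232;  ψ=arccos(0.4763)=1.0743;  θ1=γ+ψ≈-0.3489
φ2=120.0° → target in arm frame (-0.0364, -0.0804)
  A cos θ + B sin θ = C:  0.1664·cos θ + -0.2838·sin θ = 0.0022
  θ2 = atan2(B,A) + arccos(C/0.3290) = 0.5237
rotate P by −φ3: (-0.0514, 0.0717, -0.2838)
  A cos θ + B sin θ = C:  0.1814·cos θ + -0.2838·sin θ = -0.0142
  θ3 = atan2(B,A) + arccos(C/0.3368) = 0.6109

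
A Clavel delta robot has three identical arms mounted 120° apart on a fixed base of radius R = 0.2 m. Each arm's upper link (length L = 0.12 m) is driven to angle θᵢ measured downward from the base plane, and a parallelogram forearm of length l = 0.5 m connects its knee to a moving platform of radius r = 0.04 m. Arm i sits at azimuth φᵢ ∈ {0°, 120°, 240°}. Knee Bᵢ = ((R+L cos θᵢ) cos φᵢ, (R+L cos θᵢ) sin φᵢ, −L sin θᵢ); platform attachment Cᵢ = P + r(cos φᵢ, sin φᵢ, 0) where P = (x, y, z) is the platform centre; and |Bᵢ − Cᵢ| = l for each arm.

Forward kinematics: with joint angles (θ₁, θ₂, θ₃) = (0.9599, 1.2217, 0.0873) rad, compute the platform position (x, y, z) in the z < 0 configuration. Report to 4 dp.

(-0.0426, -0.1470, -0.4916)

S1 = (0.2288·cos0.0°, 0.2288·sin0.0°, -0.0983) = (0.2288, 0.0000, -0.0983)
arm 2 at φ=120.0°: ρ2 = 0.2010;  S2 = (-0.1005, 0.1741, -0.1128)
arm 3 at φ=240.0°: ρ3 = 0.2795;  S3 = (-0.1398, -0.2421, -0.0105)
|S₂|²−|S₁|² = -0.0089;  |S₃|²−|S₁|² = 0.0162
[-0.6587 0.3482 -0.0289]·P = -0.0089;  [-0.7372 -0.4842 0.1757]·P = 0.0162
Cramer: x(z) = -0.0023+0.0819z;  y(z) = -0.0300+0.2381z
into |P−S₁|² = l²: 1.0634z² + 0.1444z + -0.1860 = 0;  Δ = 0.8120;  z = -0.4916 or 0.3558 → z<0 root = -0.4916
x = -0.0426, y = -0.1470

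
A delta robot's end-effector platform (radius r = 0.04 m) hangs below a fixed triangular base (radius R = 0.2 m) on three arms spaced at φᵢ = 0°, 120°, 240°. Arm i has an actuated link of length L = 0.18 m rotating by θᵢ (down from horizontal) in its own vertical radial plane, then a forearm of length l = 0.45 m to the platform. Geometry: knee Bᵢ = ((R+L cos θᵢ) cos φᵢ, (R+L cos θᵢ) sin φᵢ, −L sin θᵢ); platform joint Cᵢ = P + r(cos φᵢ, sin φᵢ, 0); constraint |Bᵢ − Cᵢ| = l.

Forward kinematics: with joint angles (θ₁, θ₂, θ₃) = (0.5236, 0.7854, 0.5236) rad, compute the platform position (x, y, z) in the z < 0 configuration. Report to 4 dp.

(0.0231, -0.0400, -0.4294)

arm 1 at φ=0.0°: ρ1 = 0.3159;  S1 = (0.3159, 0.0000, -0.0900)
arm 2 at φ=120.0°: ρ2 = 0.2873;  S2 = (-0.1436, 0.2488, -0.1273)
arm 3 at φ=240.0°: ρ3 = 0.3159;  S3 = (-0.1579, -0.2736, -0.0900)
|S₂|²−|S₁|² = -0.0092;  |S₃|²−|S₁|² = 0.0000
plane₁₂: -0.9190x+0.4976y+-0.0746z = -0.0092
Cramer: x(z) = 0.0051-0.0419z;  y(z) = -0.0089+0.0725z
into |P−S₁|² = l²: 1.0070z² + 0.2047z + -0.0978 = 0;  Δ = 0.4357;  z = -0.4294 or 0.2261 → z<0 root = -0.4294
x = 0.0231, y = -0.0400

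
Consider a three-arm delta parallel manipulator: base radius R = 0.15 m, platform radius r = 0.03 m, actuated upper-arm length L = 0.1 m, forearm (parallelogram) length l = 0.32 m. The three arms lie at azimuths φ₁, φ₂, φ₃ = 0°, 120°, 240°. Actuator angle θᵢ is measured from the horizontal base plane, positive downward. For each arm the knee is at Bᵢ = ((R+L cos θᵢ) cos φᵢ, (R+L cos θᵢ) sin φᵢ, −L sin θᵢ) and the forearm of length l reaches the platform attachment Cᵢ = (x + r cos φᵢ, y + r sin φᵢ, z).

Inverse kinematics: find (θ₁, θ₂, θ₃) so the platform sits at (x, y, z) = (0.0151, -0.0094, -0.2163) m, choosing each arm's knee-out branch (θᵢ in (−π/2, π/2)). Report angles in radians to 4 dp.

θ₁ = -0.3494, θ₂ = 0.0001, θ₃ = -0.1748

φ1=0.0° → target in arm frame (0.0151, -0.0094)
  A=0.1049, B=-0.2163, C=(l²−L²−A²−y'²−z²)/(2L)=0.1726
  √(A²+B²)=0.2404;  θ1 = -1.1192+0.7698 ≈ -0.3494
rotate P by −φ2: (-0.0157, -0.0084, -0.2163)
  A cos θ + B sin θ = C:  0.1357·cos θ + -0.2163·sin θ = 0.1357
  γ=atan2(-0.2163,0.1357)=-1.0105;  ψ=arccos(0.5313)=1.0107;  θ2=γ+ψ≈0.0001
φ3=240.0° → target in arm frame (0.0006, 0.0178)
  A=0.1194, B=-0.2163, C=(l²−L²−A²−y'²−z²)/(2L)=0.1552
  √(A²+B²)=0.2471;  θ3 = -1.0664+0.8916 ≈ -0.1748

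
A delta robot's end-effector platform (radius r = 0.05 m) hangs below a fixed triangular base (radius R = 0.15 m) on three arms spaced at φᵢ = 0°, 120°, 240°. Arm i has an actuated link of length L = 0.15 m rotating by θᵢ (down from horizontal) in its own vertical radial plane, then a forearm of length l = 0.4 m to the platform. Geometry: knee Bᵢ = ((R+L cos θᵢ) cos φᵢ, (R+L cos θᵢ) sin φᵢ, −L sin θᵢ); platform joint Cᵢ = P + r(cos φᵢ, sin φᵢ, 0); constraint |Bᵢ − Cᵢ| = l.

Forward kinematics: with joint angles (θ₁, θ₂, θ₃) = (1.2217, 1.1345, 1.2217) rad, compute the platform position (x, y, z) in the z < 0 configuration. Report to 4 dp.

arm 1 at φ=0.0°: e+L cos θ1 = 0.1513;  centre 1 = (0.1513, 0.0000, -0.1410)
φ2=120.0°: virtual centre (-0.0817, 0.1415, -0.1359), radius l
φ3=240.0°: virtual centre (-0.0757, -0.1310, -0.1410), radius l
subtract pairs → two planes through P
plane₁₂: -0.4660x+0.2830y+0.0100z = 0.0024
det = 0.2506;  x = -0.0025+0.0105z,  y = 0.0044+-0.0181z
into |P−centre ₁|² = l²: 1.0004z² + 0.2785z + -0.1164 = 0;  Δ = 0.5436;  z = -0.5077 or 0.2293 → z<0 root = -0.5077
x = -0.0078, y = 0.0136

(-0.0078, 0.0136, -0.5077)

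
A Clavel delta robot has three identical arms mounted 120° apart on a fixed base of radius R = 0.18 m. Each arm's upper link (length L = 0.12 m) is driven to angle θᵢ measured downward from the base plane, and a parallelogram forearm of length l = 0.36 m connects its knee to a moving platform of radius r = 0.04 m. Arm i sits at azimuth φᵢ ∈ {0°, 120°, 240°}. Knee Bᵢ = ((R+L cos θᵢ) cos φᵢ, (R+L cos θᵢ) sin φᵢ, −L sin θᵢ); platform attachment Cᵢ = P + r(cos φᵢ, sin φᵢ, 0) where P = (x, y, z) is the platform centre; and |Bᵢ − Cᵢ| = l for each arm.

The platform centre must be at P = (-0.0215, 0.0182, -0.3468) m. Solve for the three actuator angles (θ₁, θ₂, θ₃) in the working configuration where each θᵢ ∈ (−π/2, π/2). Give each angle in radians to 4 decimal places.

arm 1 (φ=0.0°): x'=-0.0215, y'=0.0182
  e−x'=0.1615;  (l²−L²−(e−x')²−y'²−z²)/2L = -0.1312
  √(A²+B²)=0.3826;  θ1 = -1.1350+1.9208 ≈ 0.7858
arm 2 (φ=120.0°): x'=0.0265, y'=0.0095
  A=0.1135, B=-0.3468, C=(l²−L²−A²−y'²−z²)/(2L)=-0.0752
  γ=atan2(-0.3468,0.1135)=-1.2545;  ψ=arccos(-0.2060)=1.7783;  θ2=γ+ψ≈0.5237
φ3=240.0° → target in arm frame (-0.0050, -0.0277)
  e−x'=0.1450;  (l²−L²−(e−x')²−y'²−z²)/2L = -0.1119
  θ3 = atan2(B,A) + arccos(C/0.3759) = 0.6984

θ₁ = 0.7858, θ₂ = 0.5237, θ₃ = 0.6984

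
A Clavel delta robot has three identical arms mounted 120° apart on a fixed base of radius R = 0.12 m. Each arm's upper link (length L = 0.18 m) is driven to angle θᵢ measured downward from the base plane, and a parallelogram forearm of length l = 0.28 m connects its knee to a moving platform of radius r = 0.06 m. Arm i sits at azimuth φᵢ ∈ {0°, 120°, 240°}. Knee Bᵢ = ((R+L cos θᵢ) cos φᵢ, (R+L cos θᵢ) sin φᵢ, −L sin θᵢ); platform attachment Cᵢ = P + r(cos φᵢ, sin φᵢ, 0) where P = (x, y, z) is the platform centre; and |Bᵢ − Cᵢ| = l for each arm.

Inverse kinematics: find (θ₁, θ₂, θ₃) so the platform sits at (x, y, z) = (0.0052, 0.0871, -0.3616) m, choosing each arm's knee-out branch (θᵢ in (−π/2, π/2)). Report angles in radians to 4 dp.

θ₁ = 0.9602, θ₂ = 0.6983, θ₃ = 1.2217

rotate P by −φ1: (0.0052, 0.0871, -0.3616)
  A cos θ + B sin θ = C:  0.0548·cos θ + -0.3616·sin θ = -0.2648
  √(A²+B²)=0.3657;  θ1 = -1.4204+2.3806 ≈ 0.9602
φ2=120.0° → target in arm frame (0.0728, -0.0481)
  A cos θ + B sin θ = C:  -0.0128·cos θ + -0.3616·sin θ = -0.2423
  γ=atan2(-0.3616,-0.0128)=-1.6063;  ψ=arccos(-0.6697)=2.3045;  θ2=γ+ψ≈0.6983
rotate P by −φ3: (-0.0780, -0.0390, -0.3616)
  A cos θ + B sin θ = C:  0.1380·cos θ + -0.3616·sin θ = -0.2926
  θ3 = atan2(B,A) + arccos(C/0.3870) = 1.2217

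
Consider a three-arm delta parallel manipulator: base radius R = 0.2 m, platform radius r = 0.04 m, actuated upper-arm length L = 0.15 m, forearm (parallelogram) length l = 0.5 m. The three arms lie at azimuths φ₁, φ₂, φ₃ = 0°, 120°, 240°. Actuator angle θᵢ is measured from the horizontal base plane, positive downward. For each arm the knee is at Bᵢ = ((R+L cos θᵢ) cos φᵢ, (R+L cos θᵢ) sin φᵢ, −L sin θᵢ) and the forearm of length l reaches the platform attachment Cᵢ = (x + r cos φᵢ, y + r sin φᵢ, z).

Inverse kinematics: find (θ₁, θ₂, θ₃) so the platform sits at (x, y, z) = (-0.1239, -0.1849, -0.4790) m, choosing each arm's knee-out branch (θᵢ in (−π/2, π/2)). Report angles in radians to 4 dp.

arm 1 (φ=0.0°): x'=-0.1239, y'=-0.1849
  A=0.2839, B=-0.4790, C=(l²−L²−A²−y'²−z²)/(2L)=-0.3891
  θ1 = atan2(B,A) + arccos(C/0.5568) = 1.3087
φ2=120.0° → target in arm frame (-0.0982, 0.1998)
  A=0.2582, B=-0.4790, C=(l²−L²−A²−y'²−z²)/(2L)=-0.3617
  √(A²+B²)=0.5441;  θ2 = -1.0764+2.2978 ≈ 1.2214
arm 3 (φ=240.0°): x'=0.2221, y'=-0.0149
  A cos θ + B sin θ = C:  -0.0621·cos θ + -0.4790·sin θ = -0.0201
  θ3 = atan2(B,A) + arccos(C/0.4830) = -0.0874

θ₁ = 1.3087, θ₂ = 1.2214, θ₃ = -0.0874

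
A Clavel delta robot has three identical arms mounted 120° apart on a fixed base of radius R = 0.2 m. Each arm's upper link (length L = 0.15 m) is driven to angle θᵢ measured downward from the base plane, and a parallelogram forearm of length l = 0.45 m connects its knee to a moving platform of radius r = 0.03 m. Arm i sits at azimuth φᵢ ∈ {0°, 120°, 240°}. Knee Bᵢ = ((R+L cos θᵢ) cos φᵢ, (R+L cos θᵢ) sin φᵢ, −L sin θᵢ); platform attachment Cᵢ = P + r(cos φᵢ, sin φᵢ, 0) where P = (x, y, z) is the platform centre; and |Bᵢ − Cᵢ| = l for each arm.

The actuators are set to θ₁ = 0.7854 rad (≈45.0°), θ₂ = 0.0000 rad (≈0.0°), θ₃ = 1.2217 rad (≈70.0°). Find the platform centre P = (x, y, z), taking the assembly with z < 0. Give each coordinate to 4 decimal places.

(-0.0169, 0.1571, -0.4094)

φ1=0.0°: virtual centre (0.2761, 0.0000, -0.1061), radius l
φ2=120.0°: virtual centre (-0.1600, 0.2771, 0.0000), radius l
O3 = (0.2213·cos240.0°, 0.2213·sin240.0°, -0.1410) = (-0.1107, -0.1917, -0.1410)
eliminate P² terms by subtracting sphere 1 from 2 and 3
linear system: -0.8721x+0.5543y = 0.0149−0.2121z; -0.7734x+-0.3833y = -0.0186−-0.0698z
det = 0.7630;  x = 0.0060+0.0559z,  y = 0.0364+-0.2948z
sphere 1 gives Az²+Bz+C=0 with A=1.0900, B=0.1605, C=-0.1170;  B²−4AC=0.5359;  roots -0.4094, 0.2622;  negative root z = -0.4094
x = -0.0169, y = 0.1571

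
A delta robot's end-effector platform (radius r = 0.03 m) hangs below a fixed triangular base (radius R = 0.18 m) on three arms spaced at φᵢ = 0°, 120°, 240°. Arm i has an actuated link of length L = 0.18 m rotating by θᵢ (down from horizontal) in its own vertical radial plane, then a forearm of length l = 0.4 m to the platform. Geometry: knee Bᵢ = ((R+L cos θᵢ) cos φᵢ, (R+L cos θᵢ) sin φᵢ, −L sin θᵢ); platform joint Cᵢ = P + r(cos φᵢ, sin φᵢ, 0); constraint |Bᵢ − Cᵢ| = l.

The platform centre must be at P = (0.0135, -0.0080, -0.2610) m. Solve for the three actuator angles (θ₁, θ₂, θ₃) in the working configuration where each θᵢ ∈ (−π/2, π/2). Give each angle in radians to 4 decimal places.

arm 1 (φ=0.0°): x'=0.0135, y'=-0.0080
  A=0.1365, B=-0.2610, C=(l²−L²−A²−y'²−z²)/(2L)=0.1133
  √(A²+B²)=0.2945;  θ1 = -1.0889+1.1760 ≈ 0.0871
arm 2 (φ=120.0°): x'=-0.0137, y'=-0.0077
  e−x'=0.1637;  (l²−L²−(e−x')²−y'²−z²)/2L = 0.0906
  γ=atan2(-0.2610,0.1637)=-1.0107;  ψ=arccos(0.2942)=1.2722;  θ2=γ+ψ≈0.2615
φ3=240.0° → target in arm frame (0.0002, 0.0157)
  A=0.1498, B=-0.2610, C=(l²−L²−A²−y'²−z²)/(2L)=0.1022
  θ3 = atan2(B,A) + arccos(C/0.3009) = 0.1747

θ₁ = 0.0871, θ₂ = 0.2615, θ₃ = 0.1747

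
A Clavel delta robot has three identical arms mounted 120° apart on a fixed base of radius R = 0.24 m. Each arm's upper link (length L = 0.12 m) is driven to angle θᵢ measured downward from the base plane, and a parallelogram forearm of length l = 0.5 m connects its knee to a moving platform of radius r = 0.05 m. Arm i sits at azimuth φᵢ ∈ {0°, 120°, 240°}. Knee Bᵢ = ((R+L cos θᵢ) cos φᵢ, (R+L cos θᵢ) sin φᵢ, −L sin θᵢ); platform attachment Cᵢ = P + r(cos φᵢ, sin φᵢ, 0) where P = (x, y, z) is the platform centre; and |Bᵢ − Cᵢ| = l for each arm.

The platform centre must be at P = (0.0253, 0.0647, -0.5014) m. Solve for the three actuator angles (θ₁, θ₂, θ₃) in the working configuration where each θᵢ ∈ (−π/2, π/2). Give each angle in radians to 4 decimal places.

θ₁ = 0.6985, θ₂ = 0.6113, θ₃ = 1.1345

arm 1 (φ=0.0°): x'=0.0253, y'=0.0647
  A=0.1647, B=-0.5014, C=(l²−L²−A²−y'²−z²)/(2L)=-0.1963
  √(A²+B²)=0.5278;  θ1 = -1.2534+1.9519 ≈ 0.6985
φ2=120.0° → target in arm frame (0.0434, -0.0543)
  A cos θ + B sin θ = C:  0.1466·cos θ + -0.5014·sin θ = -0.1677
  θ2 = atan2(B,A) + arccos(C/0.5224) = 0.6113
φ3=240.0° → target in arm frame (-0.0687, -0.0104)
  A cos θ + B sin θ = C:  0.2587·cos θ + -0.5014·sin θ = -0.3451
  γ=atan2(-0.5014,0.2587)=-1.0945;  ψ=arccos(-0.6117)=2.2290;  θ3=γ+ψ≈1.1345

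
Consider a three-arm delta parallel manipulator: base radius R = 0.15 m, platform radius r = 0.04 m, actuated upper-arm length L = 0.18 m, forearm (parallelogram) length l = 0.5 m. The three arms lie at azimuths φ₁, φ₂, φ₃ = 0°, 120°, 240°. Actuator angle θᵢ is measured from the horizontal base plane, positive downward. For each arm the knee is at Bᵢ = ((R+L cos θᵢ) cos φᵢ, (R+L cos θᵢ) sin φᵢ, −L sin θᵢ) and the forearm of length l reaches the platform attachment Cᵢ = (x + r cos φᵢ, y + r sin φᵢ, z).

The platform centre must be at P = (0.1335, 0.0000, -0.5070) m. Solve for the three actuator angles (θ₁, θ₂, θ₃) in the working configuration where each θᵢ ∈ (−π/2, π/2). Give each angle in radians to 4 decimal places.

φ1=0.0° → target in arm frame (0.1335, 0.0000)
  e−x'=-0.0235;  (l²−L²−(e−x')²−y'²−z²)/2L = -0.1111
  √(A²+B²)=0.5075;  θ1 = -1.6171+1.7915 ≈ 0.1744
φ2=120.0° → target in arm frame (-0.0667, -0.1156)
  A cos θ + B sin θ = C:  0.1767·cos θ + -0.5070·sin θ = -0.2335
  θ2 = atan2(B,A) + arccos(C/0.5369) = 0.7853
φ3=240.0° → target in arm frame (-0.0668, 0.1156)
  A cos θ + B sin θ = C:  0.1768·cos θ + -0.5070·sin θ = -0.2335
  γ=atan2(-0.5070,0.1768)=-1.2354;  ψ=arccos(-0.4349)=2.0207;  θ3=γ+ψ≈0.7853

θ₁ = 0.1744, θ₂ = 0.7853, θ₃ = 0.7853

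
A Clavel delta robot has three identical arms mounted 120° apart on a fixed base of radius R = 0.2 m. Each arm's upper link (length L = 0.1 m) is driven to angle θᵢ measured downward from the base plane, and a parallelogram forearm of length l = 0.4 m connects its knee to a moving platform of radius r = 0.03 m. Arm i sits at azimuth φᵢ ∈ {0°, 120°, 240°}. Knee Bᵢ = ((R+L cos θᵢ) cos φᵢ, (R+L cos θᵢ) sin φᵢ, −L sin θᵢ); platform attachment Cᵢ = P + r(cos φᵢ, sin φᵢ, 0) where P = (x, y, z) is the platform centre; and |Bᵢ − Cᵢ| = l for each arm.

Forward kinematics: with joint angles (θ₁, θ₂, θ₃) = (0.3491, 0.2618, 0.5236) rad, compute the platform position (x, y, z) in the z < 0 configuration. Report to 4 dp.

arm 1 at φ=0.0°: (R−r)+L cos θ1 = 0.2640;  O1 = (0.2640, 0.0000, -0.0342)
arm 2 at φ=120.0°: (R−r)+L cos θ2 = 0.2666;  O2 = (-0.1333, 0.2309, -0.0259)
φ3=240.0°: virtual centre (-0.1283, -0.2222, -0.0500), radius l
subtract pairs → two planes through P
[-0.7945 0.4618 0.0166]·P = 0.0009;  [-0.7845 -0.4444 -0.0316]·P = -0.0025
det = 0.7154;  x = 0.0011+-0.0100z,  y = 0.0038+-0.0533z
into |P−O₁|² = l²: 1.0029z² + 0.0733z + -0.0897 = 0;  Δ = 0.3652;  z = -0.3378 or 0.2647 → z<0 root = -0.3378
x = 0.0045, y = 0.0218

(0.0045, 0.0218, -0.3378)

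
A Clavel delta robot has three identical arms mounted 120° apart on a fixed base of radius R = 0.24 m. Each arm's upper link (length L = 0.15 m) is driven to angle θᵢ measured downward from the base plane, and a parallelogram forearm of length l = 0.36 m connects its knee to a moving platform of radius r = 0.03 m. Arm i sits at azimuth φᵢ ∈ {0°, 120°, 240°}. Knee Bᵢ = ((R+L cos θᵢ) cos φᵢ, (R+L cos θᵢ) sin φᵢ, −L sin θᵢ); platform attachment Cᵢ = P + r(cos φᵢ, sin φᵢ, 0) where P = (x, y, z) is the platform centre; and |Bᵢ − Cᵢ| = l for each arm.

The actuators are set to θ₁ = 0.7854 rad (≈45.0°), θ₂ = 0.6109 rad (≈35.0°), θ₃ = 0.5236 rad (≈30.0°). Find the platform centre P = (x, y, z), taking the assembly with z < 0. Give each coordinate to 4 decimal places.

(-0.0210, -0.0068, -0.2323)

centre 1 = (0.3161·cos0.0°, 0.3161·sin0.0°, -0.1061) = (0.3161, 0.0000, -0.1061)
centre 2 = (0.3329·cos120.0°, 0.3329·sin120.0°, -0.0860) = (-0.1664, 0.2883, -0.0860)
φ3=240.0°: virtual centre (-0.1700, -0.2944, -0.0750), radius l
|centre ₂|²−|centre ₁|² = 0.0071;  |centre ₃|²−|centre ₁|² = 0.0100
[-0.9650 0.5765 0.0401]·P = 0.0071;  [-0.9720 -0.5887 0.0621]·P = 0.0100
Cramer: x(z) = -0.0088+0.0526z;  y(z) = -0.0025+0.0186z
quadratic in z: (1.0031)z²+(0.1778)z+(-0.0128)=0, √Δ=0.2881 → z ∈ {-0.2323, 0.0550}; z = -0.2323 (taking z<0)
x = -0.0210, y = -0.0068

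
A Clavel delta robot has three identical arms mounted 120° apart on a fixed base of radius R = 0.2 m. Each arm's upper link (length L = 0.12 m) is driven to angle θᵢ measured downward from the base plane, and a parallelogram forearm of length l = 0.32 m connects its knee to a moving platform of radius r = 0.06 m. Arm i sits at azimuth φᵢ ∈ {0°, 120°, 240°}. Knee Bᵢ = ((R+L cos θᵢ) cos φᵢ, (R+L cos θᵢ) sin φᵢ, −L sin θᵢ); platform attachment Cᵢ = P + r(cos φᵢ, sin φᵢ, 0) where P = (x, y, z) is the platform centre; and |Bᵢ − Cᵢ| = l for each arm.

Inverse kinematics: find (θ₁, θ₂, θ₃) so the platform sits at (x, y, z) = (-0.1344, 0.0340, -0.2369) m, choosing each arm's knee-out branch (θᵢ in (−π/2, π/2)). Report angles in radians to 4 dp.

θ₁ = 1.3965, θ₂ = -0.1745, θ₃ = 0.3488

arm 1 (φ=0.0°): x'=-0.1344, y'=0.0340
  e−x'=0.2744;  (l²−L²−(e−x')²−y'²−z²)/2L = -0.1857
  θ1 = atan2(B,A) + arccos(C/0.3625) = 1.3965
arm 2 (φ=120.0°): x'=0.0966, y'=0.0994
  e−x'=0.0434;  (l²−L²−(e−x')²−y'²−z²)/2L = 0.0838
  θ2 = atan2(B,A) + arccos(C/0.2408) = -0.1745
arm 3 (φ=240.0°): x'=0.0378, y'=-0.1334
  e−x'=0.1022;  (l²−L²−(e−x')²−y'²−z²)/2L = 0.0151
  θ3 = atan2(B,A) + arccos(C/0.2580) = 0.3488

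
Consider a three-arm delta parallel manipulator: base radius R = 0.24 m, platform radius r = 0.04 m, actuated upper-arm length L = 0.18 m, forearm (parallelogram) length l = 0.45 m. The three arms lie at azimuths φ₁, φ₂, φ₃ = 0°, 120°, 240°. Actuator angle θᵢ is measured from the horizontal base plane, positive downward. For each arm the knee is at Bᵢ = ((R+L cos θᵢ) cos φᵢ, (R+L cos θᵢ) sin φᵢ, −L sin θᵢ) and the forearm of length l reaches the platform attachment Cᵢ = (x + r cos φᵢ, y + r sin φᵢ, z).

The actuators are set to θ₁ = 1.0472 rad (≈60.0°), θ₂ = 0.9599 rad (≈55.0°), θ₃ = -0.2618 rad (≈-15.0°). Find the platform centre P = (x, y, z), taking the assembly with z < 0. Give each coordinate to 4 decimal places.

φ1=0.0°: virtual centre (0.2900, 0.0000, -0.1559), radius l
φ2=120.0°: virtual centre (-0.1516, 0.2626, -0.1474), radius l
S3 = (0.3739·cos240.0°, 0.3739·sin240.0°, 0.0466) = (-0.1869, -0.3238, 0.0466)
subtract pairs → two planes through P
plane₁₂: -0.8832x+0.5252y+0.0169z = 0.0053
Cramer: x(z) = -0.0196+0.2084z;  y(z) = -0.0229+0.3183z
into |P−S₁|² = l²: 1.1448z² + 0.1681z + -0.0818 = 0;  Δ = 0.4029;  z = -0.3507 or 0.2038 → z<0 root = -0.3507
x = -0.0927, y = -0.1345

(-0.0927, -0.1345, -0.3507)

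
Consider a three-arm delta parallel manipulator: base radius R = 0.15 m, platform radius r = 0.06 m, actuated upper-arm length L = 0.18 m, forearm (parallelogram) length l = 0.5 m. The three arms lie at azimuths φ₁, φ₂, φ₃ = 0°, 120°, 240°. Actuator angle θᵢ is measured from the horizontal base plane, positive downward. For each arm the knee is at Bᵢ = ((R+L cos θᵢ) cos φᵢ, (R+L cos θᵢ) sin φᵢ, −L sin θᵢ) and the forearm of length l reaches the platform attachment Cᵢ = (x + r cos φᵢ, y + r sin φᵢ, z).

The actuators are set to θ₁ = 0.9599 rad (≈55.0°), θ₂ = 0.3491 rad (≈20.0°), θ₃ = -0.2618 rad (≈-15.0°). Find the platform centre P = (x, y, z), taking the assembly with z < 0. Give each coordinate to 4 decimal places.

(-0.2049, -0.1030, -0.4319)

arm 1 at φ=0.0°: ρ1 = 0.1932;  O1 = (0.1932, 0.0000, -0.1474)
φ2=120.0°: virtual centre (-0.1296, 0.2244, -0.0616), radius l
φ3=240.0°: virtual centre (-0.1319, -0.2285, 0.0466), radius l
eliminate P² terms by subtracting sphere 1 from 2 and 3
[-0.6456 0.4488 0.1717]·P = 0.0119;  [-0.6504 -0.4570 0.3881]·P = 0.0127
Cramer: x(z) = -0.0190+0.4305z;  y(z) = -0.0008+0.2365z
into |P−O₁|² = l²: 1.2412z² + 0.1118z + -0.1832 = 0;  Δ = 0.9222;  z = -0.4319 or 0.3418 → z<0 root = -0.4319
x = -0.2049, y = -0.1030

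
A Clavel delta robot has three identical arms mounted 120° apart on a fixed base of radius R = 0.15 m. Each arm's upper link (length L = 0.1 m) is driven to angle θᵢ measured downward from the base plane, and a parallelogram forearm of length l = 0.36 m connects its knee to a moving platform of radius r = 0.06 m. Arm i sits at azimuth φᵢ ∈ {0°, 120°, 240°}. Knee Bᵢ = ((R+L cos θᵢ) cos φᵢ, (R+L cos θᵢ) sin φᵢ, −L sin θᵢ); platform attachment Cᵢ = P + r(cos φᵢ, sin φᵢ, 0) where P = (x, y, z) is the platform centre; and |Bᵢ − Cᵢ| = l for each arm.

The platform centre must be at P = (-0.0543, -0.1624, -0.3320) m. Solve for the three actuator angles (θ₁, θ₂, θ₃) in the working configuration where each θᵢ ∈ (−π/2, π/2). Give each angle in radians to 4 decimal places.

rotate P by −φ1: (-0.0543, -0.1624, -0.3320)
  A=0.1443, B=-0.3320, C=(l²−L²−A²−y'²−z²)/(2L)=-0.1891
  θ1 = atan2(B,A) + arccos(C/0.3620) = 0.9596
φ2=120.0° → target in arm frame (-0.1135, 0.1282)
  A cos θ + B sin θ = C:  0.2035·cos θ + -0.3320·sin θ = -0.2424
  √(A²+B²)=0.3894;  θ2 = -1.0209+2.2426 ≈ 1.2217
φ3=240.0° → target in arm frame (0.1678, 0.0342)
  A=-0.0778, B=-0.3320, C=(l²−L²−A²−y'²−z²)/(2L)=0.0108
  √(A²+B²)=0.3410;  θ3 = -1.8010+1.5392 ≈ -0.2618

θ₁ = 0.9596, θ₂ = 1.2217, θ₃ = -0.2618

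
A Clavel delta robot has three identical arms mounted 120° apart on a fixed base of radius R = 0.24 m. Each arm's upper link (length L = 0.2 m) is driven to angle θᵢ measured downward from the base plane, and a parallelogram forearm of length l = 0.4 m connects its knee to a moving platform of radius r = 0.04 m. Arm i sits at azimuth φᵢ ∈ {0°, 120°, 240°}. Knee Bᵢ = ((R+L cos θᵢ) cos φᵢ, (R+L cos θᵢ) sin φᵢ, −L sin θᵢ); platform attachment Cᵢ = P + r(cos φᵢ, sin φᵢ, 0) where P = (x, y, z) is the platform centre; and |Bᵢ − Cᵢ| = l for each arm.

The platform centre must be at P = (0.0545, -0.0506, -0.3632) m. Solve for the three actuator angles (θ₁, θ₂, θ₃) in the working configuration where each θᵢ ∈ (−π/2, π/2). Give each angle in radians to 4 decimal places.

rotate P by −φ1: (0.0545, -0.0506, -0.3632)
  A cos θ + B sin θ = C:  0.1455·cos θ + -0.3632·sin θ = -0.0891
  √(A²+B²)=0.3913;  θ1 = -1.1898+1.8006 ≈ 0.6108
arm 2 (φ=120.0°): x'=-0.0711, y'=-0.0219
  A cos θ + B sin θ = C:  0.2711·cos θ + -0.3632·sin θ = -0.2147
  γ=atan2(-0.3632,0.2711)=-0.9296;  ψ=arccos(-0.4737)=2.0643;  θ2=γ+ψ≈1.1346
arm 3 (φ=240.0°): x'=0.0166, y'=0.0725
  A=0.1834, B=-0.3632, C=(l²−L²−A²−y'²−z²)/(2L)=-0.1270
  √(A²+B²)=0.4069;  θ3 = -1.1031+1.8883 ≈ 0.7852

θ₁ = 0.6108, θ₂ = 1.1346, θ₃ = 0.7852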